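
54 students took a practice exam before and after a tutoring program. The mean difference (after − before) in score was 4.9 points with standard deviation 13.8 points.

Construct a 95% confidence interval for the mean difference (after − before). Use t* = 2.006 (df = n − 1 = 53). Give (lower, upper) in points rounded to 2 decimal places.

Paired design: SE = s_d/√n = 13.8/√54 = 1.8779.
t* = 2.006; margin of error = 2.006 × 1.8779 = 3.7671.
4.9 ± 3.7671 → (1.13, 8.67).

(1.13, 8.67)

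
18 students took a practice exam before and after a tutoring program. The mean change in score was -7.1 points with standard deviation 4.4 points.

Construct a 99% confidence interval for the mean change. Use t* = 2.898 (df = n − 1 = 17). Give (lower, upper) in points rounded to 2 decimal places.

(-10.11, -4.09)

Paired design: SE = s_d/√n = 4.4/√18 = 1.0371.
t* = 2.898; margin of error = 2.898 × 1.0371 = 3.0055.
-7.1 ± 3.0055 → (-10.11, -4.09).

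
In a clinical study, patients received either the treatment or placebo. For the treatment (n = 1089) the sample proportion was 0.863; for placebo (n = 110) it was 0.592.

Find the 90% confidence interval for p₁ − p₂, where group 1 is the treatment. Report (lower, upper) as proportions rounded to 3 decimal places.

The two standard errors are √(0.8630×0.1370/1089) = 0.01042 and √(0.5920×0.4080/110) = 0.04686.
Because the samples are independent, SE_diff = √(0.01042² + 0.04686²) = 0.04800.
Using z* = 1.645 for 90%, ME = 1.645 × 0.04800 = 0.07896.
p̂₁ − p̂₂ = 0.2710; interval 0.2710 ± 0.07896 gives (0.192, 0.350).

(0.192, 0.350)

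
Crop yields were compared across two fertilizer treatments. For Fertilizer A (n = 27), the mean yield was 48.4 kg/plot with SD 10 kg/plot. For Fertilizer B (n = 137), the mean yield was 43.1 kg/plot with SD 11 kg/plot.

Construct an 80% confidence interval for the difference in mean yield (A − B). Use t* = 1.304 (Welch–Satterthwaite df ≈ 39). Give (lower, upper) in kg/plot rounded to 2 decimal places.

(2.51, 8.09)

Standard errors of each mean: 10/√27 = 1.9245 and 11/√137 = 0.9398.
SE(x̄₁ − x̄₂) = √(1.9245² + 0.9398²) = 2.1417 for independent samples with unequal variances.
With t* = 1.304, the margin is 1.304 × 2.1417 = 2.7928.
x̄₁ − x̄₂ = 48.4 − 43.1 = 5.3000; the interval is 5.3000 ± 2.7928 = (2.51, 8.09).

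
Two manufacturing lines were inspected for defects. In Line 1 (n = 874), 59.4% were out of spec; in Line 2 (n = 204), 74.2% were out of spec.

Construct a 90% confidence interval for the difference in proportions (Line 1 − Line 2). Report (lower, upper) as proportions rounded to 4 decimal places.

The two standard errors are √(0.5940×0.4060/874) = 0.01661 and √(0.7420×0.2580/204) = 0.03063.
Because the samples are independent, SE_diff = √(0.01661² + 0.03063²) = 0.03484.
Using z* = 1.645 for 90%, ME = 1.645 × 0.03484 = 0.05731.
p̂₁ − p̂₂ = -0.1480; interval -0.1480 ± 0.05731 gives (-0.2053, -0.0907).

(-0.2053, -0.0907)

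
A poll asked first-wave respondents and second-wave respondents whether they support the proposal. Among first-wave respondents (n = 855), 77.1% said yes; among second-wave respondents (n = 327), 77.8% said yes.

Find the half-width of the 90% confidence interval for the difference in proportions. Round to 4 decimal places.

0.0446

SE₁ = √(p̂₁(1−p̂₁)/n₁) = √(0.7710·0.2290/855) = 0.01437; SE₂ = √(0.7780·0.2220/327) = 0.02298.
Independent samples: SE of the difference = √(SE₁² + SE₂²) = √(0.0002064969 + 0.0005280804) = 0.02710.
z* for 90% confidence is 1.645, so the margin of error is 1.645 × 0.02710 = 0.04458.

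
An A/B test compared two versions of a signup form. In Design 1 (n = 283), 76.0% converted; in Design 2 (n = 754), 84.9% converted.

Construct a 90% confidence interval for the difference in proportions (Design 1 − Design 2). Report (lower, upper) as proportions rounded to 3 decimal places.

(-0.136, -0.042)

The two standard errors are √(0.7600×0.2400/283) = 0.02539 and √(0.8490×0.1510/754) = 0.01304.
Because the samples are independent, SE_diff = √(0.02539² + 0.01304²) = 0.02854.
Using z* = 1.645 for 90%, ME = 1.645 × 0.02854 = 0.04695.
p̂₁ − p̂₂ = -0.0890; interval -0.0890 ± 0.04695 gives (-0.136, -0.042).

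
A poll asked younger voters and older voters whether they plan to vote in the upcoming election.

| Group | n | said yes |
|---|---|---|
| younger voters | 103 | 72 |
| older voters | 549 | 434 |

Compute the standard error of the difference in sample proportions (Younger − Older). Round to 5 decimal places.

0.04842

p̂₁ = 72/103 = 0.6990 and p̂₂ = 434/549 = 0.7905.
SE₁ = √(p̂₁(1−p̂₁)/n₁) = √(0.6990·0.3010/103) = 0.04520; SE₂ = √(0.7905·0.2095/549) = 0.01737.
Independent samples: SE of the difference = √(SE₁² + SE₂²) = √(0.00204304 + 0.0003017169) = 0.04842.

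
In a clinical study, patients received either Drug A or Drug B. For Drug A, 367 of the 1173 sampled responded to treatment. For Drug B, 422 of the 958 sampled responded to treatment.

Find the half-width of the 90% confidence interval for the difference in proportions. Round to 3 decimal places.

p̂₁ = 367/1173 = 0.3129 and p̂₂ = 422/958 = 0.4405.
SE₁ = √(p̂₁(1−p̂₁)/n₁) = √(0.3129·0.6871/1173) = 0.01354; SE₂ = √(0.4405·0.5595/958) = 0.01604.
Independent samples: SE of the difference = √(SE₁² + SE₂²) = √(0.0001833316 + 0.0002572816) = 0.02099.
z* for 90% confidence is 1.645, so the margin of error is 1.645 × 0.02099 = 0.03453.

0.035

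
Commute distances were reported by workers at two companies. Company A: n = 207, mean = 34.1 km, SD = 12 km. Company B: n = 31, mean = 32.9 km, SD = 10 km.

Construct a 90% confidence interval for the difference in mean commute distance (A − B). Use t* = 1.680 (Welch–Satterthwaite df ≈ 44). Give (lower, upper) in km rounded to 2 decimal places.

(-2.13, 4.53)

SE₁ = s₁/√n₁ = 12/√207 = 0.8341; SE₂ = 10/√31 = 1.7961.
Independent samples, unequal variances: SE_diff = √(SE₁² + SE₂²) = √(0.69572281 + 3.22597521) = 1.9803.
t* = 1.680, so margin of error = 1.680 × 1.9803 = 3.3269.
Difference in means = 34.1 − 32.9 = 1.2000.
1.2000 ± 3.3269 → (-2.13, 4.53).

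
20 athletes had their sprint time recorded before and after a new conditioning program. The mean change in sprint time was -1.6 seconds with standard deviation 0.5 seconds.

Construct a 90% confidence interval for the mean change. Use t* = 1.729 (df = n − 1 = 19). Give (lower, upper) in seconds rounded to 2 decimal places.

(-1.79, -1.41)

This is a matched-pairs design, so SE = s_d/√n = 0.5/√20 = 0.1118.
Margin = 1.729 × 0.1118 = 0.1933; the interval is -1.6 ± 0.1933 = (-1.79, -1.41).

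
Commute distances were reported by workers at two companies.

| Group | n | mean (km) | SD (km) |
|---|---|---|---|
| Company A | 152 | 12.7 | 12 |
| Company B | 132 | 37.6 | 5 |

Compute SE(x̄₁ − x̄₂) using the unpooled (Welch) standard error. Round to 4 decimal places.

1.0662

Per-group SEs: s₁/√n₁ = 12/√152 = 0.9733, s₂/√n₂ = 5/√132 = 0.4352.
Unpooled SE of the difference: √(0.94731289 + 0.18939904) = 1.0662.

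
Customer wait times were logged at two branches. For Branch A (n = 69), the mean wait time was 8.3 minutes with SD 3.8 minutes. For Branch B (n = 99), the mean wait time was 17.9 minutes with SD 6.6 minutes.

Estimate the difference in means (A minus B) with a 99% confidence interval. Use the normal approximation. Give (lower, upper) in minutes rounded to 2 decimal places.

(-11.68, -7.52)

Per-group SEs: s₁/√n₁ = 3.8/√69 = 0.4575, s₂/√n₂ = 6.6/√99 = 0.6633.
Unpooled SE of the difference: √(0.20930625 + 0.43996689) = 0.8058.
Margin of error = z* · SE = 2.576 × 0.8058 = 2.0757.
x̄₁ − x̄₂ = 8.3 − 17.9 = -9.6000.
CI: -9.6000 ± 2.0757 = (-11.68, -7.52).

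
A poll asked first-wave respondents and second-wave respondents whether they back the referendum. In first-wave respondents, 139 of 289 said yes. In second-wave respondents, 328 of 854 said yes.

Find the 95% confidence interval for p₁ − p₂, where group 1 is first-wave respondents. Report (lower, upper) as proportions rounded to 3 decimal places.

p̂₁ = 139/289 = 0.4810 and p̂₂ = 328/854 = 0.3841.
SE₁ = √(p̂₁(1−p̂₁)/n₁) = √(0.4810·0.5190/289) = 0.02939; SE₂ = √(0.3841·0.6159/854) = 0.01664.
Independent samples: SE of the difference = √(SE₁² + SE₂²) = √(0.0008637721 + 0.0002768896) = 0.03377.
z* for 95% confidence is 1.960, so the margin of error is 1.960 × 0.03377 = 0.06619.
Point estimate p̂₁ − p̂₂ = 0.4810 − 0.3841 = 0.0969.
0.0969 ± 0.06619 → (0.031, 0.163).

(0.031, 0.163)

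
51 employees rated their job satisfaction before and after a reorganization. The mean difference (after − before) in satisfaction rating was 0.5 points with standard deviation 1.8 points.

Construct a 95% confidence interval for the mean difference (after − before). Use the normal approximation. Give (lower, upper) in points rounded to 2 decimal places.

Paired design: SE = s_d/√n = 1.8/√51 = 0.2521.
z* = 1.960; margin of error = 1.960 × 0.2521 = 0.4941.
0.5 ± 0.4941 → (0.01, 0.99).

(0.01, 0.99)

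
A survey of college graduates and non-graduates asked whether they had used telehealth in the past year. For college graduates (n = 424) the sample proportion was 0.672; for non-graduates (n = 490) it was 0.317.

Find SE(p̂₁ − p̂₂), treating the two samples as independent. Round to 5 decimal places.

SE₁ = √(p̂₁(1−p̂₁)/n₁) = √(0.6720·0.3280/424) = 0.02280; SE₂ = √(0.3170·0.6830/490) = 0.02102.
Independent samples: SE of the difference = √(SE₁² + SE₂²) = √(0.00051984 + 0.0004418404) = 0.03101.

0.03101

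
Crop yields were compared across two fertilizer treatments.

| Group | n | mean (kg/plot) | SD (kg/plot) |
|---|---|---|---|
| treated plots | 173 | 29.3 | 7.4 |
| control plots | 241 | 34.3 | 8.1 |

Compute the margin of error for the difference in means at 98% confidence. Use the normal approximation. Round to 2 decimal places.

1.78

Standard errors of each mean: 7.4/√173 = 0.5626 and 8.1/√241 = 0.5218.
SE(x̄₁ − x̄₂) = √(0.5626² + 0.5218²) = 0.7673 for independent samples with unequal variances.
With z* = 2.326, the margin is 2.326 × 0.7673 = 1.7847.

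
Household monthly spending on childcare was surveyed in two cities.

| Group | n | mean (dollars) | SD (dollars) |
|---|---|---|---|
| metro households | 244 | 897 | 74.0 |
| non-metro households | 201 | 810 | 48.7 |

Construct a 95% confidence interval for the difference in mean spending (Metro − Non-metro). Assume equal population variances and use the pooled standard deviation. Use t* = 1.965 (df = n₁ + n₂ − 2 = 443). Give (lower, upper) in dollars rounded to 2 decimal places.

Pooled variance s_p² = [243·74.0² + 200·48.7²] / (244+201−2) = 4074.5056, so s_p = 63.8319.
SE_diff = s_p·√(1/n₁ + 1/n₂) = 63.8319·√(1/244 + 1/201) = 6.0803.
t* = 1.965; margin = 1.965 × 6.0803 = 11.9478.
Difference = 897 − 810 = 87.0000.
87.0000 ± 11.9478 → (75.05, 98.95).

(75.05, 98.95)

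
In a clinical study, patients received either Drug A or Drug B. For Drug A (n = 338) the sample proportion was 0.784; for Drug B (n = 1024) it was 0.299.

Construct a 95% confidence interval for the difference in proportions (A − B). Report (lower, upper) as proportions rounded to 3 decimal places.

(0.433, 0.537)

The two standard errors are √(0.7840×0.2160/338) = 0.02238 and √(0.2990×0.7010/1024) = 0.01431.
Because the samples are independent, SE_diff = √(0.02238² + 0.01431²) = 0.02656.
Using z* = 1.960 for 95%, ME = 1.960 × 0.02656 = 0.05206.
p̂₁ − p̂₂ = 0.4850; interval 0.4850 ± 0.05206 gives (0.433, 0.537).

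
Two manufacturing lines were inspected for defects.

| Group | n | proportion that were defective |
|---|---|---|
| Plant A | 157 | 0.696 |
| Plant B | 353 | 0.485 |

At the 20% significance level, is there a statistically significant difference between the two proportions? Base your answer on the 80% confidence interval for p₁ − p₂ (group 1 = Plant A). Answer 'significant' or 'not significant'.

significant

Each SE is √(p̂(1−p̂)/n): √(0.6960·0.3040/157) = 0.03671 and √(0.4850·0.5150/353) = 0.02660.
SE(p̂₁ − p̂₂) = √(SE₁² + SE₂²) = √(0.0013476241 + 0.00070756) = 0.04533, since the two samples are independent.
At 80% confidence z* = 1.282; margin = 1.282 × 0.04533 = 0.05811.
The difference is 0.6960 − 0.4850 = 0.2110, so the interval is 0.2110 ± 0.05811 = (0.15289, 0.26911).
The interval (0.15289, 0.26911) does not contain 0, so the difference is significant.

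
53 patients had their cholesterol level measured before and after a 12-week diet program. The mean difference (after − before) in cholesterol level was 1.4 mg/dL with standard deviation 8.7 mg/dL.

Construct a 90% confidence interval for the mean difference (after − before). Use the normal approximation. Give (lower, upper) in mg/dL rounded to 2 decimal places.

(-0.57, 3.37)

Paired design: SE = s_d/√n = 8.7/√53 = 1.1950.
z* = 1.645; margin of error = 1.645 × 1.1950 = 1.9658.
1.4 ± 1.9658 → (-0.57, 3.37).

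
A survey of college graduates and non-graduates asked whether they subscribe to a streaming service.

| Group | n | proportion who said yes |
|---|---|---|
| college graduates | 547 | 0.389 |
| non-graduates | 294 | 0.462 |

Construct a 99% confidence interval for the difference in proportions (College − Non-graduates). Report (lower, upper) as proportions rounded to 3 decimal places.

The two standard errors are √(0.3890×0.6110/547) = 0.02084 and √(0.4620×0.5380/294) = 0.02908.
Because the samples are independent, SE_diff = √(0.02084² + 0.02908²) = 0.03578.
Using z* = 2.576 for 99%, ME = 2.576 × 0.03578 = 0.09217.
p̂₁ − p̂₂ = -0.0730; interval -0.0730 ± 0.09217 gives (-0.165, 0.019).

(-0.165, 0.019)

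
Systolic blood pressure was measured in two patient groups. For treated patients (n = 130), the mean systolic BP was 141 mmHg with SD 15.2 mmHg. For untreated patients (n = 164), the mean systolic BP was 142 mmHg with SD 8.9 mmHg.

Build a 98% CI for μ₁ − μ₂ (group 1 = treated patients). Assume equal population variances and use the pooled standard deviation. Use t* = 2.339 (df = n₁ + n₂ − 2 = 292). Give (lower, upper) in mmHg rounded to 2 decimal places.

(-4.32, 2.32)

s_p = √[((n₁−1)s₁² + (n₂−1)s₂²)/(n₁+n₂−2)] = √[(129·15.2² + 163·8.9²)/292] = 12.0949.
SE = 12.0949·√(1/130 + 1/164) = 1.4203.
With t* = 2.339, margin = 2.339 × 1.4203 = 3.3221.
x̄₁ − x̄₂ = 141 − 142 = -1.0000; interval -1.0000 ± 3.3221 = (-4.32, 2.32).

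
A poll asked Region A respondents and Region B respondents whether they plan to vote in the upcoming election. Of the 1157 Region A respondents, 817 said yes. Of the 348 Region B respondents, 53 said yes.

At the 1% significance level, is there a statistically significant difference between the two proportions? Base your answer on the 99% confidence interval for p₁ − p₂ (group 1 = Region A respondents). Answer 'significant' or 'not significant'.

significant

p̂₁ = 817/1157 = 0.7061 and p̂₂ = 53/348 = 0.1523.
SE₁ = √(p̂₁(1−p̂₁)/n₁) = √(0.7061·0.2939/1157) = 0.01339; SE₂ = √(0.1523·0.8477/348) = 0.01926.
Independent samples: SE of the difference = √(SE₁² + SE₂²) = √(0.0001792921 + 0.0003709476) = 0.02346.
z* for 99% confidence is 2.576, so the margin of error is 2.576 × 0.02346 = 0.06043.
Point estimate p̂₁ − p̂₂ = 0.7061 − 0.1523 = 0.5538.
0.5538 ± 0.06043 → (0.49337, 0.61423).
The interval (0.49337, 0.61423) does not contain 0, so the difference is significant.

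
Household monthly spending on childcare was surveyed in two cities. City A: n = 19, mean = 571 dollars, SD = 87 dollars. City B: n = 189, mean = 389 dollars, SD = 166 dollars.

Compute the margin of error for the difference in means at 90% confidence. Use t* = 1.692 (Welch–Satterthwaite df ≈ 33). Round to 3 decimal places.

Per-group SEs: s₁/√n₁ = 87/√19 = 19.9592, s₂/√n₂ = 166/√189 = 12.0747.
Unpooled SE of the difference: √(398.36966464 + 145.79838009) = 23.3274.
Margin of error = t* · SE = 1.692 × 23.3274 = 39.4700.

39.470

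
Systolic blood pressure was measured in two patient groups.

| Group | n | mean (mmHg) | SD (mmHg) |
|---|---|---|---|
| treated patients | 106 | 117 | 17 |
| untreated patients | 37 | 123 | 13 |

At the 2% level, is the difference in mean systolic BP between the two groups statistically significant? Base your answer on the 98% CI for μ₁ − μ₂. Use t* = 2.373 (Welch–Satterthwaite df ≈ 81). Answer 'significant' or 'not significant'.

not significant

Standard errors of each mean: 17/√106 = 1.6512 and 13/√37 = 2.1372.
SE(x̄₁ − x̄₂) = √(1.6512² + 2.1372²) = 2.7008 for independent samples with unequal variances.
With t* = 2.373, the margin is 2.373 × 2.7008 = 6.4090.
x̄₁ − x̄₂ = 117 − 123 = -6.0000; the interval is -6.0000 ± 6.4090 = (-12.4090, 0.4090).
The interval (-12.4090, 0.4090) contains 0, so the difference is not significant.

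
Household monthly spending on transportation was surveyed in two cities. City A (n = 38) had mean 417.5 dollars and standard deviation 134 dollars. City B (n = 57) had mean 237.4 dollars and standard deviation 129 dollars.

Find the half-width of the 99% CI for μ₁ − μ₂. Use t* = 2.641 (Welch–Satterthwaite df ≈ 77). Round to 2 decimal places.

Standard errors of each mean: 134/√38 = 21.7377 and 129/√57 = 17.0865.
SE(x̄₁ − x̄₂) = √(21.7377² + 17.0865²) = 27.6492 for independent samples with unequal variances.
With t* = 2.641, the margin is 2.641 × 27.6492 = 73.0215.

73.02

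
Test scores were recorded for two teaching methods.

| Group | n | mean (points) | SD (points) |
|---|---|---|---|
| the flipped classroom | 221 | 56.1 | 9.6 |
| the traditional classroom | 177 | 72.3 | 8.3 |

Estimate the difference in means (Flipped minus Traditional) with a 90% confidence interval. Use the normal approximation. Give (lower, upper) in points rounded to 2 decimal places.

(-17.68, -14.72)

SE₁ = s₁/√n₁ = 9.6/√221 = 0.6458; SE₂ = 8.3/√177 = 0.6239.
Independent samples, unequal variances: SE_diff = √(SE₁² + SE₂²) = √(0.41705764 + 0.38925121) = 0.8979.
z* = 1.645, so margin of error = 1.645 × 0.8979 = 1.4770.
Difference in means = 56.1 − 72.3 = -16.2000.
-16.2000 ± 1.4770 → (-17.68, -14.72).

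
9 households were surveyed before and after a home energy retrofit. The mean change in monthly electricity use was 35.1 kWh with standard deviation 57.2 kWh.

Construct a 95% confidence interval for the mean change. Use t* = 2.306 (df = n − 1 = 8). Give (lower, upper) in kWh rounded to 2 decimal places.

(-8.87, 79.07)

This is a matched-pairs design, so SE = s_d/√n = 57.2/√9 = 19.0667.
Margin = 2.306 × 19.0667 = 43.9678; the interval is 35.1 ± 43.9678 = (-8.87, 79.07).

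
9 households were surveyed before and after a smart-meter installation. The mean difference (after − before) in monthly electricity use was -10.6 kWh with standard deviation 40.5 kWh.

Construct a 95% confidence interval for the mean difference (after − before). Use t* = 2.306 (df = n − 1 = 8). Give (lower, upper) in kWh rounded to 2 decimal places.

(-41.73, 20.53)

This is a matched-pairs design, so SE = s_d/√n = 40.5/√9 = 13.5000.
Margin = 2.306 × 13.5000 = 31.1310; the interval is -10.6 ± 31.1310 = (-41.73, 20.53).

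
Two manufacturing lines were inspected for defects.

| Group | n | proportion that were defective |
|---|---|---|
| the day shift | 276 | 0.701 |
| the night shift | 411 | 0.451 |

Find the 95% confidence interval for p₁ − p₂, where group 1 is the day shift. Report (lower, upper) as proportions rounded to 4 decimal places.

The two standard errors are √(0.7010×0.2990/276) = 0.02756 and √(0.4510×0.5490/411) = 0.02454.
Because the samples are independent, SE_diff = √(0.02756² + 0.02454²) = 0.03690.
Using z* = 1.960 for 95%, ME = 1.960 × 0.03690 = 0.07232.
p̂₁ − p̂₂ = 0.2500; interval 0.2500 ± 0.07232 gives (0.1777, 0.3223).

(0.1777, 0.3223)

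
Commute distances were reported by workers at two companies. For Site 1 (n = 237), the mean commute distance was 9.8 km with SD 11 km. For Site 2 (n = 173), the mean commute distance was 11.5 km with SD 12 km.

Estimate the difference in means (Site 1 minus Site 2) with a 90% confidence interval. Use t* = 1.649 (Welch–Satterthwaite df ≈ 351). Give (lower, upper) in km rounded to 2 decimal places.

SE₁ = s₁/√n₁ = 11/√237 = 0.7145; SE₂ = 12/√173 = 0.9123.
Independent samples, unequal variances: SE_diff = √(SE₁² + SE₂²) = √(0.51051025 + 0.83229129) = 1.1588.
t* = 1.649, so margin of error = 1.649 × 1.1588 = 1.9109.
Difference in means = 9.8 − 11.5 = -1.7000.
-1.7000 ± 1.9109 → (-3.61, 0.21).

(-3.61, 0.21)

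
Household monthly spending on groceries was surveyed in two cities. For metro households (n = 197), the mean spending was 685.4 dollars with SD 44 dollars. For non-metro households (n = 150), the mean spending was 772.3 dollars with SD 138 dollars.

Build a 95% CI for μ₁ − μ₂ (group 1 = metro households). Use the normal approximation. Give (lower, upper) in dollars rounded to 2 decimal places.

SE₁ = s₁/√n₁ = 44/√197 = 3.1349; SE₂ = 138/√150 = 11.2677.
Independent samples, unequal variances: SE_diff = √(SE₁² + SE₂²) = √(9.82759801 + 126.96106329) = 11.6957.
z* = 1.960, so margin of error = 1.960 × 11.6957 = 22.9236.
Difference in means = 685.4 − 772.3 = -86.9000.
-86.9000 ± 22.9236 → (-109.82, -63.98).

(-109.82, -63.98)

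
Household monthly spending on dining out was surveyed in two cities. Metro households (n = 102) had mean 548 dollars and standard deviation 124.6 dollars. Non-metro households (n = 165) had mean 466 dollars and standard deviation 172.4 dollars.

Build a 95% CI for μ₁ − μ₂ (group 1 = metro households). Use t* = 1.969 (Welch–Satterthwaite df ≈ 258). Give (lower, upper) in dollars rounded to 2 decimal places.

Standard errors of each mean: 124.6/√102 = 12.3372 and 172.4/√165 = 13.4213.
SE(x̄₁ − x̄₂) = √(12.3372² + 13.4213²) = 18.2301 for independent samples with unequal variances.
With t* = 1.969, the margin is 1.969 × 18.2301 = 35.8951.
x̄₁ − x̄₂ = 548 − 466 = 82.0000; the interval is 82.0000 ± 35.8951 = (46.10, 117.90).

(46.10, 117.90)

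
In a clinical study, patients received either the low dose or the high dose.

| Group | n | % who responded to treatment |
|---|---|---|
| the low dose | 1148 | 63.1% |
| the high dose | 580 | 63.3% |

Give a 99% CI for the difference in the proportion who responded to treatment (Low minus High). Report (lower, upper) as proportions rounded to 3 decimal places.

Each SE is √(p̂(1−p̂)/n): √(0.6310·0.3690/1148) = 0.01424 and √(0.6330·0.3670/580) = 0.02001.
SE(p̂₁ − p̂₂) = √(SE₁² + SE₂²) = √(0.0002027776 + 0.0004004001) = 0.02456, since the two samples are independent.
At 99% confidence z* = 2.576; margin = 2.576 × 0.02456 = 0.06327.
The difference is 0.6310 − 0.6330 = -0.0020, so the interval is -0.0020 ± 0.06327 = (-0.065, 0.061).

(-0.065, 0.061)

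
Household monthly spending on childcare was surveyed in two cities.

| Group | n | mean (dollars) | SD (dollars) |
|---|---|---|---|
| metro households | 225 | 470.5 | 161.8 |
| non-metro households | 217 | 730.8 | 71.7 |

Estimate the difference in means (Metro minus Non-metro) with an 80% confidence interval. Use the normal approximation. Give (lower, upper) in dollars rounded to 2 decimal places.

(-275.47, -245.13)

Per-group SEs: s₁/√n₁ = 161.8/√225 = 10.7867, s₂/√n₂ = 71.7/√217 = 4.8673.
Unpooled SE of the difference: √(116.35289689 + 23.69060929) = 11.8340.
Margin of error = z* · SE = 1.282 × 11.8340 = 15.1712.
x̄₁ − x̄₂ = 470.5 − 730.8 = -260.3000.
CI: -260.3000 ± 15.1712 = (-275.47, -245.13).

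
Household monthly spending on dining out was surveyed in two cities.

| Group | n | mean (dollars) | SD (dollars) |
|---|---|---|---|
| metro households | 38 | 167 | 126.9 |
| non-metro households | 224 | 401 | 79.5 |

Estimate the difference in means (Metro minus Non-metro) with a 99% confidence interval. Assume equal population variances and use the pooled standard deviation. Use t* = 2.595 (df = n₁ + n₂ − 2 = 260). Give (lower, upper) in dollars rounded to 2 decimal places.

(-273.98, -194.02)

s_p = √[((n₁−1)s₁² + (n₂−1)s₂²)/(n₁+n₂−2)] = √[(37·126.9² + 223·79.5²)/260] = 87.8208.
SE = 87.8208·√(1/38 + 1/224) = 15.4075.
With t* = 2.595, margin = 2.595 × 15.4075 = 39.9825.
x̄₁ − x̄₂ = 167 − 401 = -234.0000; interval -234.0000 ± 39.9825 = (-273.98, -194.02).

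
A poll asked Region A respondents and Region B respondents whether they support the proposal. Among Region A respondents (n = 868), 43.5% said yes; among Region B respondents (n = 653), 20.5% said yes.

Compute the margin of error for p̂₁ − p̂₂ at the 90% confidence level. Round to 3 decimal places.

The two standard errors are √(0.4350×0.5650/868) = 0.01683 and √(0.2050×0.7950/653) = 0.01580.
Because the samples are independent, SE_diff = √(0.01683² + 0.01580²) = 0.02308.
Using z* = 1.645 for 90%, ME = 1.645 × 0.02308 = 0.03797.

0.038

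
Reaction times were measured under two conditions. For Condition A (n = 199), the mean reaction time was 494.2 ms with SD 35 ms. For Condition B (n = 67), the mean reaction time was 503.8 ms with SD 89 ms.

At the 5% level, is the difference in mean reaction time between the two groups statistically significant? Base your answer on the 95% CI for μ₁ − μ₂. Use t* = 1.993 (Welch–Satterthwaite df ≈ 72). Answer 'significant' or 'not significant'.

Standard errors of each mean: 35/√199 = 2.4811 and 89/√67 = 10.8731.
SE(x̄₁ − x̄₂) = √(2.4811² + 10.8731²) = 11.1526 for independent samples with unequal variances.
With t* = 1.993, the margin is 1.993 × 11.1526 = 22.2271.
x̄₁ − x̄₂ = 494.2 − 503.8 = -9.6000; the interval is -9.6000 ± 22.2271 = (-31.8271, 12.6271).
The interval (-31.8271, 12.6271) contains 0, so the difference is not significant.

not significant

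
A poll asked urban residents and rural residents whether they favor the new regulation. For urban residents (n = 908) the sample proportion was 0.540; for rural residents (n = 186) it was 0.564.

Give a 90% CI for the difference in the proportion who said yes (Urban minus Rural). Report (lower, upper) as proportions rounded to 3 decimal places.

(-0.090, 0.042)

Each SE is √(p̂(1−p̂)/n): √(0.5400·0.4600/908) = 0.01654 and √(0.5640·0.4360/186) = 0.03636.
SE(p̂₁ − p̂₂) = √(SE₁² + SE₂²) = √(0.0002735716 + 0.0013220496) = 0.03995, since the two samples are independent.
At 90% confidence z* = 1.645; margin = 1.645 × 0.03995 = 0.06572.
The difference is 0.5400 − 0.5640 = -0.0240, so the interval is -0.0240 ± 0.06572 = (-0.090, 0.042).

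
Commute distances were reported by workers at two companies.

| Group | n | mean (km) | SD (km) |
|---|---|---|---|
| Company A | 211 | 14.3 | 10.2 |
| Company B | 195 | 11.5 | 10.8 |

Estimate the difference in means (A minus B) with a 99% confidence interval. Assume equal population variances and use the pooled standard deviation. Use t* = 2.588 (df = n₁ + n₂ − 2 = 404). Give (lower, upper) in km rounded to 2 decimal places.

(0.10, 5.50)

s_p = √[((n₁−1)s₁² + (n₂−1)s₂²)/(n₁+n₂−2)] = √[(210·10.2² + 194·10.8²)/404] = 10.4924.
SE = 10.4924·√(1/211 + 1/195) = 1.0423.
With t* = 2.588, margin = 2.588 × 1.0423 = 2.6975.
x̄₁ − x̄₂ = 14.3 − 11.5 = 2.8000; interval 2.8000 ± 2.6975 = (0.10, 5.50).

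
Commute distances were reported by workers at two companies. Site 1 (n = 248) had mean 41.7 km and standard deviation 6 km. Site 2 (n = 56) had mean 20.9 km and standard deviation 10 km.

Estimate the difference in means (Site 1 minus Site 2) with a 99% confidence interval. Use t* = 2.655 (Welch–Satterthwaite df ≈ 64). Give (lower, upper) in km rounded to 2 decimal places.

(17.11, 24.49)

Standard errors of each mean: 6/√248 = 0.3810 and 10/√56 = 1.3363.
SE(x̄₁ − x̄₂) = √(0.3810² + 1.3363²) = 1.3896 for independent samples with unequal variances.
With t* = 2.655, the margin is 2.655 × 1.3896 = 3.6894.
x̄₁ − x̄₂ = 41.7 − 20.9 = 20.8000; the interval is 20.8000 ± 3.6894 = (17.11, 24.49).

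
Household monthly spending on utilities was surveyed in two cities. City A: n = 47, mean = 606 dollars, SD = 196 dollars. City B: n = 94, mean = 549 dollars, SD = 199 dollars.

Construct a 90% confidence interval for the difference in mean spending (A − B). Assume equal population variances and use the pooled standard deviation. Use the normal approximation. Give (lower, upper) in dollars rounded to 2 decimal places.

(-1.19, 115.19)

s_p = √[((n₁−1)s₁² + (n₂−1)s₂²)/(n₁+n₂−2)] = √[(46·196² + 93·199²)/139] = 198.0122.
SE = 198.0122·√(1/47 + 1/94) = 35.3744.
With z* = 1.645, margin = 1.645 × 35.3744 = 58.1909.
x̄₁ − x̄₂ = 606 − 549 = 57.0000; interval 57.0000 ± 58.1909 = (-1.19, 115.19).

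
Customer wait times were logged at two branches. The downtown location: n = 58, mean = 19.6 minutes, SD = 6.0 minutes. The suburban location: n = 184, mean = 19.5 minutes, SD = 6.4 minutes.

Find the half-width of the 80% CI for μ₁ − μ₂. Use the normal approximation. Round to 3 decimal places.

1.177

Standard errors of each mean: 6.0/√58 = 0.7878 and 6.4/√184 = 0.4718.
SE(x̄₁ − x̄₂) = √(0.7878² + 0.4718²) = 0.9183 for independent samples with unequal variances.
With z* = 1.282, the margin is 1.282 × 0.9183 = 1.1773.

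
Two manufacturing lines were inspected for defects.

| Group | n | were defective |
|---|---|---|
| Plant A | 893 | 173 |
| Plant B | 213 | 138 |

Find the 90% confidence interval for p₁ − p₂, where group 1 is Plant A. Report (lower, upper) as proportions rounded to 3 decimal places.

(-0.512, -0.396)

p̂₁ = 173/893 = 0.1937 and p̂₂ = 138/213 = 0.6479.
SE₁ = √(p̂₁(1−p̂₁)/n₁) = √(0.1937·0.8063/893) = 0.01322; SE₂ = √(0.6479·0.3521/213) = 0.03273.
Independent samples: SE of the difference = √(SE₁² + SE₂²) = √(0.0001747684 + 0.0010712529) = 0.03530.
z* for 90% confidence is 1.645, so the margin of error is 1.645 × 0.03530 = 0.05807.
Point estimate p̂₁ − p̂₂ = 0.1937 − 0.6479 = -0.4542.
-0.4542 ± 0.05807 → (-0.512, -0.396).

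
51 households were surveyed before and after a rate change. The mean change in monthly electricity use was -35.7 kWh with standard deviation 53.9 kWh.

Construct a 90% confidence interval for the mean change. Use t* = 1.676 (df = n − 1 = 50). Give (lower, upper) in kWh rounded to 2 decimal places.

(-48.35, -23.05)

This is a matched-pairs design, so SE = s_d/√n = 53.9/√51 = 7.5475.
Margin = 1.676 × 7.5475 = 12.6496; the interval is -35.7 ± 12.6496 = (-48.35, -23.05).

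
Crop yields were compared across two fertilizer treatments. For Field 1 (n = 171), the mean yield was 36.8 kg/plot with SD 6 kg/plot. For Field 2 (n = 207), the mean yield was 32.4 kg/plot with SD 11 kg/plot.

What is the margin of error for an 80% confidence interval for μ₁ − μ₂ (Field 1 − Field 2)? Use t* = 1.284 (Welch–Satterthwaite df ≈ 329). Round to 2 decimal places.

1.14

Standard errors of each mean: 6/√171 = 0.4588 and 11/√207 = 0.7646.
SE(x̄₁ − x̄₂) = √(0.4588² + 0.7646²) = 0.8917 for independent samples with unequal variances.
With t* = 1.284, the margin is 1.284 × 0.8917 = 1.1449.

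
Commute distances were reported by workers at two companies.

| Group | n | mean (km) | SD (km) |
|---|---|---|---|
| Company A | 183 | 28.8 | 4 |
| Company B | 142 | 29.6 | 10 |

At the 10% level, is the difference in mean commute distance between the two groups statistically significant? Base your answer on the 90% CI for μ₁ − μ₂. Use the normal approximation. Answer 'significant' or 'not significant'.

SE₁ = s₁/√n₁ = 4/√183 = 0.2957; SE₂ = 10/√142 = 0.8392.
Independent samples, unequal variances: SE_diff = √(SE₁² + SE₂²) = √(0.08743849 + 0.70425664) = 0.8898.
z* = 1.645, so margin of error = 1.645 × 0.8898 = 1.4637.
Difference in means = 28.8 − 29.6 = -0.8000.
-0.8000 ± 1.4637 → (-2.2637, 0.6637).
The interval (-2.2637, 0.6637) contains 0, so the difference is not significant.

not significant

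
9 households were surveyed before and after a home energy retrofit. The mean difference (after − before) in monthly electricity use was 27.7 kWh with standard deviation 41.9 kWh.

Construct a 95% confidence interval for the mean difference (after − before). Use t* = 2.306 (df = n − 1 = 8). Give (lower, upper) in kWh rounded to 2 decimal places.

This is a matched-pairs design, so SE = s_d/√n = 41.9/√9 = 13.9667.
Margin = 2.306 × 13.9667 = 32.2072; the interval is 27.7 ± 32.2072 = (-4.51, 59.91).

(-4.51, 59.91)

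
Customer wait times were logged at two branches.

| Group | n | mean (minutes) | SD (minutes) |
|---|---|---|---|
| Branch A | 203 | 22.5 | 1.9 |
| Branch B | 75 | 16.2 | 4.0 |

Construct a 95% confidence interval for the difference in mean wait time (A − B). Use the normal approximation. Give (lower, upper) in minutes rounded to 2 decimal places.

SE₁ = s₁/√n₁ = 1.9/√203 = 0.1334; SE₂ = 4.0/√75 = 0.4619.
Independent samples, unequal variances: SE_diff = √(SE₁² + SE₂²) = √(0.01779556 + 0.21335161) = 0.4808.
z* = 1.960, so margin of error = 1.960 × 0.4808 = 0.9424.
Difference in means = 22.5 − 16.2 = 6.3000.
6.3000 ± 0.9424 → (5.36, 7.24).

(5.36, 7.24)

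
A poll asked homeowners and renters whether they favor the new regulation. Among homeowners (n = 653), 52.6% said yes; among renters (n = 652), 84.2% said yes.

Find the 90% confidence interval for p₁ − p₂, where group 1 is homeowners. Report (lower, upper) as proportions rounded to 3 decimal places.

SE₁ = √(p̂₁(1−p̂₁)/n₁) = √(0.5260·0.4740/653) = 0.01954; SE₂ = √(0.8420·0.1580/652) = 0.01428.
Independent samples: SE of the difference = √(SE₁² + SE₂²) = √(0.0003818116 + 0.0002039184) = 0.02420.
z* for 90% confidence is 1.645, so the margin of error is 1.645 × 0.02420 = 0.03981.
Point estimate p̂₁ − p̂₂ = 0.5260 − 0.8420 = -0.3160.
-0.3160 ± 0.03981 → (-0.356, -0.276).

(-0.356, -0.276)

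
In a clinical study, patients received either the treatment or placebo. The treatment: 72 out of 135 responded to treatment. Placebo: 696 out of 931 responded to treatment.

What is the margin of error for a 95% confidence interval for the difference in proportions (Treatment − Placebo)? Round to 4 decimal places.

p̂₁ = 72/135 = 0.5333 and p̂₂ = 696/931 = 0.7476.
SE₁ = √(p̂₁(1−p̂₁)/n₁) = √(0.5333·0.4667/135) = 0.04294; SE₂ = √(0.7476·0.2524/931) = 0.01424.
Independent samples: SE of the difference = √(SE₁² + SE₂²) = √(0.0018438436 + 0.0002027776) = 0.04524.
z* for 95% confidence is 1.960, so the margin of error is 1.960 × 0.04524 = 0.08867.

0.0887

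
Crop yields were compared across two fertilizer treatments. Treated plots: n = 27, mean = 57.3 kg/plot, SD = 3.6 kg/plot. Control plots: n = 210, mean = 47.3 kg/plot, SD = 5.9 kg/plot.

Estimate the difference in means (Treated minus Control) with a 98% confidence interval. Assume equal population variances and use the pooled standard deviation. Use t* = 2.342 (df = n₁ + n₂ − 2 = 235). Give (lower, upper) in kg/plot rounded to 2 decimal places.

s_p = √[((n₁−1)s₁² + (n₂−1)s₂²)/(n₁+n₂−2)] = √[(26·3.6² + 209·5.9²)/235] = 5.6914.
SE = 5.6914·√(1/27 + 1/210) = 1.1636.
With t* = 2.342, margin = 2.342 × 1.1636 = 2.7252.
x̄₁ − x̄₂ = 57.3 − 47.3 = 10.0000; interval 10.0000 ± 2.7252 = (7.27, 12.73).

(7.27, 12.73)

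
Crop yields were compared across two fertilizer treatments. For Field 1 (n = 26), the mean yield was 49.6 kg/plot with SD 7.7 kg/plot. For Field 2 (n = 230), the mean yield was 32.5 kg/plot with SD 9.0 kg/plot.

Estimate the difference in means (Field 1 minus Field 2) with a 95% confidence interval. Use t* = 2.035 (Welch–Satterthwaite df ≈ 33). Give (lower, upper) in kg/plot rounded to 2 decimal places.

Per-group SEs: s₁/√n₁ = 7.7/√26 = 1.5101, s₂/√n₂ = 9.0/√230 = 0.5934.
Unpooled SE of the difference: √(2.28040201 + 0.35212356) = 1.6225.
Margin of error = t* · SE = 2.035 × 1.6225 = 3.3018.
x̄₁ − x̄₂ = 49.6 − 32.5 = 17.1000.
CI: 17.1000 ± 3.3018 = (13.80, 20.40).

(13.80, 20.40)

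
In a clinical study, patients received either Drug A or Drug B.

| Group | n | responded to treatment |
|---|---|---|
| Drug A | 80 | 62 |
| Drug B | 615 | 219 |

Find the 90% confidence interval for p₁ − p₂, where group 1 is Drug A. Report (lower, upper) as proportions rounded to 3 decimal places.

Sample proportions: 62/80 = 0.7750, 219/615 = 0.3561.
Each SE is √(p̂(1−p̂)/n): √(0.7750·0.2250/80) = 0.04669 and √(0.3561·0.6439/615) = 0.01931.
SE(p̂₁ − p̂₂) = √(SE₁² + SE₂²) = √(0.0021799561 + 0.0003728761) = 0.05053, since the two samples are independent.
At 90% confidence z* = 1.645; margin = 1.645 × 0.05053 = 0.08312.
The difference is 0.7750 − 0.3561 = 0.4189, so the interval is 0.4189 ± 0.08312 = (0.336, 0.502).

(0.336, 0.502)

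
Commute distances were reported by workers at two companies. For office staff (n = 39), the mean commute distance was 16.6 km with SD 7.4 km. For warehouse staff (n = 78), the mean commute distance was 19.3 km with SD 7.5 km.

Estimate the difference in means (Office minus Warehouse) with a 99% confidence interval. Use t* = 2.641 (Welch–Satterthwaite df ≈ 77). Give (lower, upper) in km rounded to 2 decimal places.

Per-group SEs: s₁/√n₁ = 7.4/√39 = 1.1849, s₂/√n₂ = 7.5/√78 = 0.8492.
Unpooled SE of the difference: √(1.40398801 + 0.72114064) = 1.4578.
Margin of error = t* · SE = 2.641 × 1.4578 = 3.8500.
x̄₁ − x̄₂ = 16.6 − 19.3 = -2.7000.
CI: -2.7000 ± 3.8500 = (-6.55, 1.15).

(-6.55, 1.15)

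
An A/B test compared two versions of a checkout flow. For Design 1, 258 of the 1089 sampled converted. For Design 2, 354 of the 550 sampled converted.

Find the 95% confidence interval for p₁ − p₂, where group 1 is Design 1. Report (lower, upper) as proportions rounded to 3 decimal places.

(-0.454, -0.359)

First, p̂₁ = 258/1089 = 0.2369; p̂₂ = 354/550 = 0.6436.
The two standard errors are √(0.2369×0.7631/1089) = 0.01288 and √(0.6436×0.3564/550) = 0.02042.
Because the samples are independent, SE_diff = √(0.01288² + 0.02042²) = 0.02414.
Using z* = 1.960 for 95%, ME = 1.960 × 0.02414 = 0.04731.
p̂₁ − p̂₂ = -0.4067; interval -0.4067 ± 0.04731 gives (-0.454, -0.359).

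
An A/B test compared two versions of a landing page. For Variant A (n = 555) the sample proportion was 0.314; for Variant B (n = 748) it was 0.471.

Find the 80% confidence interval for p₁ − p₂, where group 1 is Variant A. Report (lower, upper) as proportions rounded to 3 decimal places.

(-0.191, -0.123)

SE₁ = √(p̂₁(1−p̂₁)/n₁) = √(0.3140·0.6860/555) = 0.01970; SE₂ = √(0.4710·0.5290/748) = 0.01825.
Independent samples: SE of the difference = √(SE₁² + SE₂²) = √(0.00038809 + 0.0003330625) = 0.02685.
z* for 80% confidence is 1.282, so the margin of error is 1.282 × 0.02685 = 0.03442.
Point estimate p̂₁ − p̂₂ = 0.3140 − 0.4710 = -0.1570.
-0.1570 ± 0.03442 → (-0.191, -0.123).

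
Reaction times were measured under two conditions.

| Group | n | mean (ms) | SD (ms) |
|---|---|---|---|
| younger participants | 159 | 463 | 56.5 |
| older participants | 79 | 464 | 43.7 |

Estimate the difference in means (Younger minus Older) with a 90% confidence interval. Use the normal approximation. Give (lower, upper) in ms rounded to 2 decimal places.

Standard errors of each mean: 56.5/√159 = 4.4807 and 43.7/√79 = 4.9166.
SE(x̄₁ − x̄₂) = √(4.4807² + 4.9166²) = 6.6520 for independent samples with unequal variances.
With z* = 1.645, the margin is 1.645 × 6.6520 = 10.9425.
x̄₁ − x̄₂ = 463 − 464 = -1.0000; the interval is -1.0000 ± 10.9425 = (-11.94, 9.94).

(-11.94, 9.94)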